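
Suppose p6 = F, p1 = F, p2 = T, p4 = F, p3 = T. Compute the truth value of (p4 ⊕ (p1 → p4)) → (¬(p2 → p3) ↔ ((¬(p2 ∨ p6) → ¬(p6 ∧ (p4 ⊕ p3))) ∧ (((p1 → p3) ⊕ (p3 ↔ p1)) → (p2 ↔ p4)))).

T

p1 → p4 = F → F = T
p4 ⊕ (p1 → p4) = F ⊕ T = T
p2 → p3 = T → T = T
¬(p2 → p3) = ¬T = F
p2 ∨ p6 = T ∨ F = T
¬(p2 ∨ p6) = ¬T = F
p4 ⊕ p3 = F ⊕ T = T
p6 ∧ (p4 ⊕ p3) = F ∧ T = F
¬(p6 ∧ (p4 ⊕ p3)) = ¬F = T
¬(p2 ∨ p6) → ¬(p6 ∧ (p4 ⊕ p3)) = F → T = T
p1 → p3 = F → T = T
p3 ↔ p1 = T ↔ F = F
(p1 → p3) ⊕ (p3 ↔ p1) = T ⊕ F = T
p2 ↔ p4 = T ↔ F = F
((p1 → p3) ⊕ (p3 ↔ p1)) → (p2 ↔ p4) = T → F = F
(¬(p2 ∨ p6) → ¬(p6 ∧ (p4 ⊕ p3))) ∧ (((p1 → p3) ⊕ (p3 ↔ p1)) → (p2 ↔ p4)) = T ∧ F = F
¬(p2 → p3) ↔ ((¬(p2 ∨ p6) → ¬(p6 ∧ (p4 ⊕ p3))) ∧ (((p1 → p3) ⊕ (p3 ↔ p1)) → (p2 ↔ p4))) = F ↔ F = T
(p4 ⊕ (p1 → p4)) → (¬(p2 → p3) ↔ ((¬(p2 ∨ p6) → ¬(p6 ∧ (p4 ⊕ p3))) ∧ (((p1 → p3) ⊕ (p3 ↔ p1)) → (p2 ↔ p4)))) = T → T = T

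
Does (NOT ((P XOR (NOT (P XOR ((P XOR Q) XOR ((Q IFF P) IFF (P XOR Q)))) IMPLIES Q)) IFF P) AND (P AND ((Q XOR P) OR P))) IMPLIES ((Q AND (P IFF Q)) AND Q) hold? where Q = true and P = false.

true

P XOR Q = false XOR true = true
Q IFF P = true IFF false = false
P XOR Q = false XOR true = true
(Q IFF P) IFF (P XOR Q) = false IFF true = false
(P XOR Q) XOR ((Q IFF P) IFF (P XOR Q)) = true XOR false = true
P XOR ((P XOR Q) XOR ((Q IFF P) IFF (P XOR Q))) = false XOR true = true
NOT (P XOR ((P XOR Q) XOR ((Q IFF P) IFF (P XOR Q)))) = NOT true = false
NOT (P XOR ((P XOR Q) XOR ((Q IFF P) IFF (P XOR Q)))) IMPLIES Q = false IMPLIES true = true
P XOR (NOT (P XOR ((P XOR Q) XOR ((Q IFF P) IFF (P XOR Q)))) IMPLIES Q) = false XOR true = true
(P XOR (NOT (P XOR ((P XOR Q) XOR ((Q IFF P) IFF (P XOR Q)))) IMPLIES Q)) IFF P = true IFF false = false
NOT ((P XOR (NOT (P XOR ((P XOR Q) XOR ((Q IFF P) IFF (P XOR Q)))) IMPLIES Q)) IFF P) = NOT false = true
Q XOR P = true XOR false = true
(Q XOR P) OR P = true OR false = true
P AND ((Q XOR P) OR P) = false AND true = false
NOT ((P XOR (NOT (P XOR ((P XOR Q) XOR ((Q IFF P) IFF (P XOR Q)))) IMPLIES Q)) IFF P) AND (P AND ((Q XOR P) OR P)) = true AND false = false
P IFF Q = false IFF true = false
Q AND (P IFF Q) = true AND false = false
(Q AND (P IFF Q)) AND Q = false AND true = false
(NOT ((P XOR (NOT (P XOR ((P XOR Q) XOR ((Q IFF P) IFF (P XOR Q)))) IMPLIES Q)) IFF P) AND (P AND ((Q XOR P) OR P))) IMPLIES ((Q AND (P IFF Q)) AND Q) = false IMPLIES false = true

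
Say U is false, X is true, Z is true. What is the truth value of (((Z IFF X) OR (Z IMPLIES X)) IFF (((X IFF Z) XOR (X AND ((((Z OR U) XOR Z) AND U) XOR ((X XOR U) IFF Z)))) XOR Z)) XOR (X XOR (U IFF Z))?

Z IFF X = true IFF true = true
Z IMPLIES X = true IMPLIES true = true
(Z IFF X) OR (Z IMPLIES X) = true OR true = true
X IFF Z = true IFF true = true
Z OR U = true OR false = true
(Z OR U) XOR Z = true XOR true = false
((Z OR U) XOR Z) AND U = false AND false = false
X XOR U = true XOR false = true
(X XOR U) IFF Z = true IFF true = true
(((Z OR U) XOR Z) AND U) XOR ((X XOR U) IFF Z) = false XOR true = true
X AND ((((Z OR U) XOR Z) AND U) XOR ((X XOR U) IFF Z)) = true AND true = true
(X IFF Z) XOR (X AND ((((Z OR U) XOR Z) AND U) XOR ((X XOR U) IFF Z))) = true XOR true = false
((X IFF Z) XOR (X AND ((((Z OR U) XOR Z) AND U) XOR ((X XOR U) IFF Z)))) XOR Z = false XOR true = true
((Z IFF X) OR (Z IMPLIES X)) IFF (((X IFF Z) XOR (X AND ((((Z OR U) XOR Z) AND U) XOR ((X XOR U) IFF Z)))) XOR Z) = true IFF true = true
U IFF Z = false IFF true = false
X XOR (U IFF Z) = true XOR false = true
(((Z IFF X) OR (Z IMPLIES X)) IFF (((X IFF Z) XOR (X AND ((((Z OR U) XOR Z) AND U) XOR ((X XOR U) IFF Z)))) XOR Z)) XOR (X XOR (U IFF Z)) = true XOR true = false

false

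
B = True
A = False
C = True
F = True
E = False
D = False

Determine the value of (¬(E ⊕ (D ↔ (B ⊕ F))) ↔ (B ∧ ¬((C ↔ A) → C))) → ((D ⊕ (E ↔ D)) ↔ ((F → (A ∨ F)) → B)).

True

B ⊕ F = True ⊕ True = False
D ↔ (B ⊕ F) = False ↔ False = True
E ⊕ (D ↔ (B ⊕ F)) = False ⊕ True = True
¬(E ⊕ (D ↔ (B ⊕ F))) = ¬True = False
C ↔ A = True ↔ False = False
(C ↔ A) → C = False → True = True
¬((C ↔ A) → C) = ¬True = False
B ∧ ¬((C ↔ A) → C) = True ∧ False = False
¬(E ⊕ (D ↔ (B ⊕ F))) ↔ (B ∧ ¬((C ↔ A) → C)) = False ↔ False = True
E ↔ D = False ↔ False = True
D ⊕ (E ↔ D) = False ⊕ True = True
A ∨ F = False ∨ True = True
F → (A ∨ F) = True → True = True
(F → (A ∨ F)) → B = True → True = True
(D ⊕ (E ↔ D)) ↔ ((F → (A ∨ F)) → B) = True ↔ True = True
(¬(E ⊕ (D ↔ (B ⊕ F))) ↔ (B ∧ ¬((C ↔ A) → C))) → ((D ⊕ (E ↔ D)) ↔ ((F → (A ∨ F)) → B)) = True → True = True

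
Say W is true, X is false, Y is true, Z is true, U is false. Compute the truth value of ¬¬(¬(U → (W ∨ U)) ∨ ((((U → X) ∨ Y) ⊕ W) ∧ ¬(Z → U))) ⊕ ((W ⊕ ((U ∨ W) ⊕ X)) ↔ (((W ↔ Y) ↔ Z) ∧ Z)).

F

W ∨ U = T ∨ F = T
U → (W ∨ U) = F → T = T
¬(U → (W ∨ U)) = ¬T = F
U → X = F → F = T
(U → X) ∨ Y = T ∨ T = T
((U → X) ∨ Y) ⊕ W = T ⊕ T = F
Z → U = T → F = F
¬(Z → U) = ¬F = T
(((U → X) ∨ Y) ⊕ W) ∧ ¬(Z → U) = F ∧ T = F
¬(U → (W ∨ U)) ∨ ((((U → X) ∨ Y) ⊕ W) ∧ ¬(Z → U)) = F ∨ F = F
¬(¬(U → (W ∨ U)) ∨ ((((U → X) ∨ Y) ⊕ W) ∧ ¬(Z → U))) = ¬F = T
¬¬(¬(U → (W ∨ U)) ∨ ((((U → X) ∨ Y) ⊕ W) ∧ ¬(Z → U))) = ¬T = F
U ∨ W = F ∨ T = T
(U ∨ W) ⊕ X = T ⊕ F = T
W ⊕ ((U ∨ W) ⊕ X) = T ⊕ T = F
W ↔ Y = T ↔ T = T
(W ↔ Y) ↔ Z = T ↔ T = T
((W ↔ Y) ↔ Z) ∧ Z = T ∧ T = T
(W ⊕ ((U ∨ W) ⊕ X)) ↔ (((W ↔ Y) ↔ Z) ∧ Z) = F ↔ T = F
¬¬(¬(U → (W ∨ U)) ∨ ((((U → X) ∨ Y) ⊕ W) ∧ ¬(Z → U))) ⊕ ((W ⊕ ((U ∨ W) ⊕ X)) ↔ (((W ↔ Y) ↔ Z) ∧ Z)) = F ⊕ F = F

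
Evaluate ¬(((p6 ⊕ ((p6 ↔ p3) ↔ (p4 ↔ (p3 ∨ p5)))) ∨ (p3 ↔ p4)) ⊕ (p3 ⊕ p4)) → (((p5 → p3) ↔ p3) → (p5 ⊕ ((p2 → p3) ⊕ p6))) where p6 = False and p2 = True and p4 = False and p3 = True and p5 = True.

False

p6 ↔ p3 = False ↔ True = False
p3 ∨ p5 = True ∨ True = True
p4 ↔ (p3 ∨ p5) = False ↔ True = False
(p6 ↔ p3) ↔ (p4 ↔ (p3 ∨ p5)) = False ↔ False = True
p6 ⊕ ((p6 ↔ p3) ↔ (p4 ↔ (p3 ∨ p5))) = False ⊕ True = True
p3 ↔ p4 = True ↔ False = False
(p6 ⊕ ((p6 ↔ p3) ↔ (p4 ↔ (p3 ∨ p5)))) ∨ (p3 ↔ p4) = True ∨ False = True
p3 ⊕ p4 = True ⊕ False = True
((p6 ⊕ ((p6 ↔ p3) ↔ (p4 ↔ (p3 ∨ p5)))) ∨ (p3 ↔ p4)) ⊕ (p3 ⊕ p4) = True ⊕ True = False
¬(((p6 ⊕ ((p6 ↔ p3) ↔ (p4 ↔ (p3 ∨ p5)))) ∨ (p3 ↔ p4)) ⊕ (p3 ⊕ p4)) = ¬False = True
p5 → p3 = True → True = True
(p5 → p3) ↔ p3 = True ↔ True = True
p2 → p3 = True → True = True
(p2 → p3) ⊕ p6 = True ⊕ False = True
p5 ⊕ ((p2 → p3) ⊕ p6) = True ⊕ True = False
((p5 → p3) ↔ p3) → (p5 ⊕ ((p2 → p3) ⊕ p6)) = True → False = False
¬(((p6 ⊕ ((p6 ↔ p3) ↔ (p4 ↔ (p3 ∨ p5)))) ∨ (p3 ↔ p4)) ⊕ (p3 ⊕ p4)) → (((p5 → p3) ↔ p3) → (p5 ⊕ ((p2 → p3) ⊕ p6))) = True → False = False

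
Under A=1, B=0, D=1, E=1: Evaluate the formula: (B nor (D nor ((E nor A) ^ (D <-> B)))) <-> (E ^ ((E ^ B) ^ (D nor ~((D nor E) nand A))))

E nor A = 1 nor 1 = 0
D <-> B = 1 <-> 0 = 0
(E nor A) ^ (D <-> B) = 0 ^ 0 = 0
D nor ((E nor A) ^ (D <-> B)) = 1 nor 0 = 0
B nor (D nor ((E nor A) ^ (D <-> B))) = 0 nor 0 = 1
E ^ B = 1 ^ 0 = 1
D nor E = 1 nor 1 = 0
(D nor E) nand A = 0 nand 1 = 1
~((D nor E) nand A) = ~1 = 0
D nor ~((D nor E) nand A) = 1 nor 0 = 0
(E ^ B) ^ (D nor ~((D nor E) nand A)) = 1 ^ 0 = 1
E ^ ((E ^ B) ^ (D nor ~((D nor E) nand A))) = 1 ^ 1 = 0
(B nor (D nor ((E nor A) ^ (D <-> B)))) <-> (E ^ ((E ^ B) ^ (D nor ~((D nor E) nand A)))) = 1 <-> 0 = 0

0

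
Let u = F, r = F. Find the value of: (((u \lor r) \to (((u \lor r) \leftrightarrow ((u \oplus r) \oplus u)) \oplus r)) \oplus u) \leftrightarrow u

Substituting u=F, r=F:
u \lor r = F \lor F = F
u \lor r = F \lor F = F
u \oplus r = F \oplus F = F
(u \oplus r) \oplus u = F \oplus F = F
(u \lor r) \leftrightarrow ((u \oplus r) \oplus u) = F \leftrightarrow F = T
((u \lor r) \leftrightarrow ((u \oplus r) \oplus u)) \oplus r = T \oplus F = T
(u \lor r) \to (((u \lor r) \leftrightarrow ((u \oplus r) \oplus u)) \oplus r) = F \to T = T
((u \lor r) \to (((u \lor r) \leftrightarrow ((u \oplus r) \oplus u)) \oplus r)) \oplus u = T \oplus F = T
(((u \lor r) \to (((u \lor r) \leftrightarrow ((u \oplus r) \oplus u)) \oplus r)) \oplus u) \leftrightarrow u = T \leftrightarrow F = F

F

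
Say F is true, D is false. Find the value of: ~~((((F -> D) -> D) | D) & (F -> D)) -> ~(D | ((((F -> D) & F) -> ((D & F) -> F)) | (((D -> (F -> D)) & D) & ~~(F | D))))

Substituting F=True, D=False:
F -> D = True -> False = False
(F -> D) -> D = False -> False = True
((F -> D) -> D) | D = True | False = True
F -> D = True -> False = False
(((F -> D) -> D) | D) & (F -> D) = True & False = False
~((((F -> D) -> D) | D) & (F -> D)) = ~False = True
~~((((F -> D) -> D) | D) & (F -> D)) = ~True = False
F -> D = True -> False = False
(F -> D) & F = False & True = False
D & F = False & True = False
(D & F) -> F = False -> True = True
((F -> D) & F) -> ((D & F) -> F) = False -> True = True
F -> D = True -> False = False
D -> (F -> D) = False -> False = True
(D -> (F -> D)) & D = True & False = False
F | D = True | False = True
~(F | D) = ~True = False
~~(F | D) = ~False = True
((D -> (F -> D)) & D) & ~~(F | D) = False & True = False
(((F -> D) & F) -> ((D & F) -> F)) | (((D -> (F -> D)) & D) & ~~(F | D)) = True | False = True
D | ((((F -> D) & F) -> ((D & F) -> F)) | (((D -> (F -> D)) & D) & ~~(F | D))) = False | True = True
~(D | ((((F -> D) & F) -> ((D & F) -> F)) | (((D -> (F -> D)) & D) & ~~(F | D)))) = ~True = False
~~((((F -> D) -> D) | D) & (F -> D)) -> ~(D | ((((F -> D) & F) -> ((D & F) -> F)) | (((D -> (F -> D)) & D) & ~~(F | D)))) = False -> False = True

True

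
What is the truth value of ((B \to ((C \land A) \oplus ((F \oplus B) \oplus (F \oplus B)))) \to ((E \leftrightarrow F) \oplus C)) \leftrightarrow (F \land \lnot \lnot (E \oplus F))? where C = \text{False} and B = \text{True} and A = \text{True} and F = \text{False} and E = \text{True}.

C \land A = \text{False} \land \text{True} = \text{False}
F \oplus B = \text{False} \oplus \text{True} = \text{True}
F \oplus B = \text{False} \oplus \text{True} = \text{True}
(F \oplus B) \oplus (F \oplus B) = \text{True} \oplus \text{True} = \text{False}
(C \land A) \oplus ((F \oplus B) \oplus (F \oplus B)) = \text{False} \oplus \text{False} = \text{False}
B \to ((C \land A) \oplus ((F \oplus B) \oplus (F \oplus B))) = \text{True} \to \text{False} = \text{False}
E \leftrightarrow F = \text{True} \leftrightarrow \text{False} = \text{False}
(E \leftrightarrow F) \oplus C = \text{False} \oplus \text{False} = \text{False}
(B \to ((C \land A) \oplus ((F \oplus B) \oplus (F \oplus B)))) \to ((E \leftrightarrow F) \oplus C) = \text{False} \to \text{False} = \text{True}
E \oplus F = \text{True} \oplus \text{False} = \text{True}
\lnot (E \oplus F) = \lnot \text{True} = \text{False}
\lnot \lnot (E \oplus F) = \lnot \text{False} = \text{True}
F \land \lnot \lnot (E \oplus F) = \text{False} \land \text{True} = \text{False}
((B \to ((C \land A) \oplus ((F \oplus B) \oplus (F \oplus B)))) \to ((E \leftrightarrow F) \oplus C)) \leftrightarrow (F \land \lnot \lnot (E \oplus F)) = \text{True} \leftrightarrow \text{False} = \text{False}

\text{False}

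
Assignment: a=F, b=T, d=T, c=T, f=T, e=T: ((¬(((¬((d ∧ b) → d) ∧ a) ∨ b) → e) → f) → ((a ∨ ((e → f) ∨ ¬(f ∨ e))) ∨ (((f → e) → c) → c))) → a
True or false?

F

d ∧ b = T ∧ T = T
(d ∧ b) → d = T → T = T
¬((d ∧ b) → d) = ¬T = F
¬((d ∧ b) → d) ∧ a = F ∧ F = F
(¬((d ∧ b) → d) ∧ a) ∨ b = F ∨ T = T
((¬((d ∧ b) → d) ∧ a) ∨ b) → e = T → T = T
¬(((¬((d ∧ b) → d) ∧ a) ∨ b) → e) = ¬T = F
¬(((¬((d ∧ b) → d) ∧ a) ∨ b) → e) → f = F → T = T
e → f = T → T = T
f ∨ e = T ∨ T = T
¬(f ∨ e) = ¬T = F
(e → f) ∨ ¬(f ∨ e) = T ∨ F = T
a ∨ ((e → f) ∨ ¬(f ∨ e)) = F ∨ T = T
f → e = T → T = T
(f → e) → c = T → T = T
((f → e) → c) → c = T → T = T
(a ∨ ((e → f) ∨ ¬(f ∨ e))) ∨ (((f → e) → c) → c) = T ∨ T = T
(¬(((¬((d ∧ b) → d) ∧ a) ∨ b) → e) → f) → ((a ∨ ((e → f) ∨ ¬(f ∨ e))) ∨ (((f → e) → c) → c)) = T → T = T
((¬(((¬((d ∧ b) → d) ∧ a) ∨ b) → e) → f) → ((a ∨ ((e → f) ∨ ¬(f ∨ e))) ∨ (((f → e) → c) → c))) → a = T → F = F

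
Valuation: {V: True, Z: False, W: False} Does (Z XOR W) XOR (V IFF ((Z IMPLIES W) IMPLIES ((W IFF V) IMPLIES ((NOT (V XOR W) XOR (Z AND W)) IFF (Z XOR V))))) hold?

Z XOR W = False XOR False = False
Z IMPLIES W = False IMPLIES False = True
W IFF V = False IFF True = False
V XOR W = True XOR False = True
NOT (V XOR W) = NOT True = False
Z AND W = False AND False = False
NOT (V XOR W) XOR (Z AND W) = False XOR False = False
Z XOR V = False XOR True = True
(NOT (V XOR W) XOR (Z AND W)) IFF (Z XOR V) = False IFF True = False
(W IFF V) IMPLIES ((NOT (V XOR W) XOR (Z AND W)) IFF (Z XOR V)) = False IMPLIES False = True
(Z IMPLIES W) IMPLIES ((W IFF V) IMPLIES ((NOT (V XOR W) XOR (Z AND W)) IFF (Z XOR V))) = True IMPLIES True = True
V IFF ((Z IMPLIES W) IMPLIES ((W IFF V) IMPLIES ((NOT (V XOR W) XOR (Z AND W)) IFF (Z XOR V)))) = True IFF True = True
(Z XOR W) XOR (V IFF ((Z IMPLIES W) IMPLIES ((W IFF V) IMPLIES ((NOT (V XOR W) XOR (Z AND W)) IFF (Z XOR V))))) = False XOR True = True

True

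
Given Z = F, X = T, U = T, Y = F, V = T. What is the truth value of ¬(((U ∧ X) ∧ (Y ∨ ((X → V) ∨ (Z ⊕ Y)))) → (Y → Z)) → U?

T

U ∧ X = T ∧ T = T
X → V = T → T = T
Z ⊕ Y = F ⊕ F = F
(X → V) ∨ (Z ⊕ Y) = T ∨ F = T
Y ∨ ((X → V) ∨ (Z ⊕ Y)) = F ∨ T = T
(U ∧ X) ∧ (Y ∨ ((X → V) ∨ (Z ⊕ Y))) = T ∧ T = T
Y → Z = F → F = T
((U ∧ X) ∧ (Y ∨ ((X → V) ∨ (Z ⊕ Y)))) → (Y → Z) = T → T = T
¬(((U ∧ X) ∧ (Y ∨ ((X → V) ∨ (Z ⊕ Y)))) → (Y → Z)) = ¬T = F
¬(((U ∧ X) ∧ (Y ∨ ((X → V) ∨ (Z ⊕ Y)))) → (Y → Z)) → U = F → T = T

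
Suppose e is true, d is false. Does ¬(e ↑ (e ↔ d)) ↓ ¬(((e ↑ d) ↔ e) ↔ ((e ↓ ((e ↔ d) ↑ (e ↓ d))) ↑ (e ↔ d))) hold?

T

e ↔ d = T ↔ F = F
e ↑ (e ↔ d) = T ↑ F = T
¬(e ↑ (e ↔ d)) = ¬T = F
e ↑ d = T ↑ F = T
(e ↑ d) ↔ e = T ↔ T = T
e ↔ d = T ↔ F = F
e ↓ d = T ↓ F = F
(e ↔ d) ↑ (e ↓ d) = F ↑ F = T
e ↓ ((e ↔ d) ↑ (e ↓ d)) = T ↓ T = F
e ↔ d = T ↔ F = F
(e ↓ ((e ↔ d) ↑ (e ↓ d))) ↑ (e ↔ d) = F ↑ F = T
((e ↑ d) ↔ e) ↔ ((e ↓ ((e ↔ d) ↑ (e ↓ d))) ↑ (e ↔ d)) = T ↔ T = T
¬(((e ↑ d) ↔ e) ↔ ((e ↓ ((e ↔ d) ↑ (e ↓ d))) ↑ (e ↔ d))) = ¬T = F
¬(e ↑ (e ↔ d)) ↓ ¬(((e ↑ d) ↔ e) ↔ ((e ↓ ((e ↔ d) ↑ (e ↓ d))) ↑ (e ↔ d))) = F ↓ F = T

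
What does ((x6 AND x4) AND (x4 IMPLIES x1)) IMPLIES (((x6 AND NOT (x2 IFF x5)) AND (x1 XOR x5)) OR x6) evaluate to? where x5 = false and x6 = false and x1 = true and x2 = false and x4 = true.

true

x6 AND x4 = false AND true = false
x4 IMPLIES x1 = true IMPLIES true = true
(x6 AND x4) AND (x4 IMPLIES x1) = false AND true = false
x2 IFF x5 = false IFF false = true
NOT (x2 IFF x5) = NOT true = false
x6 AND NOT (x2 IFF x5) = false AND false = false
x1 XOR x5 = true XOR false = true
(x6 AND NOT (x2 IFF x5)) AND (x1 XOR x5) = false AND true = false
((x6 AND NOT (x2 IFF x5)) AND (x1 XOR x5)) OR x6 = false OR false = false
((x6 AND x4) AND (x4 IMPLIES x1)) IMPLIES (((x6 AND NOT (x2 IFF x5)) AND (x1 XOR x5)) OR x6) = false IMPLIES false = true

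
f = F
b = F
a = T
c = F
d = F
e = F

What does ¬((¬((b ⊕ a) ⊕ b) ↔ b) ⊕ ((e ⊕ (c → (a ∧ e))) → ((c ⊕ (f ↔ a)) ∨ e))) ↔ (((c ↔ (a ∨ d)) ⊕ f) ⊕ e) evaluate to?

T

b ⊕ a = F ⊕ T = T
(b ⊕ a) ⊕ b = T ⊕ F = T
¬((b ⊕ a) ⊕ b) = ¬T = F
¬((b ⊕ a) ⊕ b) ↔ b = F ↔ F = T
a ∧ e = T ∧ F = F
c → (a ∧ e) = F → F = T
e ⊕ (c → (a ∧ e)) = F ⊕ T = T
f ↔ a = F ↔ T = F
c ⊕ (f ↔ a) = F ⊕ F = F
(c ⊕ (f ↔ a)) ∨ e = F ∨ F = F
(e ⊕ (c → (a ∧ e))) → ((c ⊕ (f ↔ a)) ∨ e) = T → F = F
(¬((b ⊕ a) ⊕ b) ↔ b) ⊕ ((e ⊕ (c → (a ∧ e))) → ((c ⊕ (f ↔ a)) ∨ e)) = T ⊕ F = T
¬((¬((b ⊕ a) ⊕ b) ↔ b) ⊕ ((e ⊕ (c → (a ∧ e))) → ((c ⊕ (f ↔ a)) ∨ e))) = ¬T = F
a ∨ d = T ∨ F = T
c ↔ (a ∨ d) = F ↔ T = F
(c ↔ (a ∨ d)) ⊕ f = F ⊕ F = F
((c ↔ (a ∨ d)) ⊕ f) ⊕ e = F ⊕ F = F
¬((¬((b ⊕ a) ⊕ b) ↔ b) ⊕ ((e ⊕ (c → (a ∧ e))) → ((c ⊕ (f ↔ a)) ∨ e))) ↔ (((c ↔ (a ∨ d)) ⊕ f) ⊕ e) = F ↔ F = T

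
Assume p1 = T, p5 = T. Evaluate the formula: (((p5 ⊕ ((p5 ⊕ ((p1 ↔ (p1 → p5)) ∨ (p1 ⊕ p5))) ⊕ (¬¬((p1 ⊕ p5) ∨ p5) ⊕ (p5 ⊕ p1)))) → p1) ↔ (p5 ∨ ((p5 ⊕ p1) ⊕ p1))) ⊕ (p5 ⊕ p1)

T

Substituting p1=T, p5=T:
p1 → p5 = T → T = T
p1 ↔ (p1 → p5) = T ↔ T = T
p1 ⊕ p5 = T ⊕ T = F
(p1 ↔ (p1 → p5)) ∨ (p1 ⊕ p5) = T ∨ F = T
p5 ⊕ ((p1 ↔ (p1 → p5)) ∨ (p1 ⊕ p5)) = T ⊕ T = F
p1 ⊕ p5 = T ⊕ T = F
(p1 ⊕ p5) ∨ p5 = F ∨ T = T
¬((p1 ⊕ p5) ∨ p5) = ¬T = F
¬¬((p1 ⊕ p5) ∨ p5) = ¬F = T
p5 ⊕ p1 = T ⊕ T = F
¬¬((p1 ⊕ p5) ∨ p5) ⊕ (p5 ⊕ p1) = T ⊕ F = T
(p5 ⊕ ((p1 ↔ (p1 → p5)) ∨ (p1 ⊕ p5))) ⊕ (¬¬((p1 ⊕ p5) ∨ p5) ⊕ (p5 ⊕ p1)) = F ⊕ T = T
p5 ⊕ ((p5 ⊕ ((p1 ↔ (p1 → p5)) ∨ (p1 ⊕ p5))) ⊕ (¬¬((p1 ⊕ p5) ∨ p5) ⊕ (p5 ⊕ p1))) = T ⊕ T = F
(p5 ⊕ ((p5 ⊕ ((p1 ↔ (p1 → p5)) ∨ (p1 ⊕ p5))) ⊕ (¬¬((p1 ⊕ p5) ∨ p5) ⊕ (p5 ⊕ p1)))) → p1 = F → T = T
p5 ⊕ p1 = T ⊕ T = F
(p5 ⊕ p1) ⊕ p1 = F ⊕ T = T
p5 ∨ ((p5 ⊕ p1) ⊕ p1) = T ∨ T = T
((p5 ⊕ ((p5 ⊕ ((p1 ↔ (p1 → p5)) ∨ (p1 ⊕ p5))) ⊕ (¬¬((p1 ⊕ p5) ∨ p5) ⊕ (p5 ⊕ p1)))) → p1) ↔ (p5 ∨ ((p5 ⊕ p1) ⊕ p1)) = T ↔ T = T
p5 ⊕ p1 = T ⊕ T = F
(((p5 ⊕ ((p5 ⊕ ((p1 ↔ (p1 → p5)) ∨ (p1 ⊕ p5))) ⊕ (¬¬((p1 ⊕ p5) ∨ p5) ⊕ (p5 ⊕ p1)))) → p1) ↔ (p5 ∨ ((p5 ⊕ p1) ⊕ p1))) ⊕ (p5 ⊕ p1) = T ⊕ F = T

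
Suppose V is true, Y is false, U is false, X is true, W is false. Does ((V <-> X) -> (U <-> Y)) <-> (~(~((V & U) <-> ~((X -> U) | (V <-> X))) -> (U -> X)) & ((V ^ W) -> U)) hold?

V <-> X = T <-> T = T
U <-> Y = F <-> F = T
(V <-> X) -> (U <-> Y) = T -> T = T
V & U = T & F = F
X -> U = T -> F = F
V <-> X = T <-> T = T
(X -> U) | (V <-> X) = F | T = T
~((X -> U) | (V <-> X)) = ~T = F
(V & U) <-> ~((X -> U) | (V <-> X)) = F <-> F = T
~((V & U) <-> ~((X -> U) | (V <-> X))) = ~T = F
U -> X = F -> T = T
~((V & U) <-> ~((X -> U) | (V <-> X))) -> (U -> X) = F -> T = T
~(~((V & U) <-> ~((X -> U) | (V <-> X))) -> (U -> X)) = ~T = F
V ^ W = T ^ F = T
(V ^ W) -> U = T -> F = F
~(~((V & U) <-> ~((X -> U) | (V <-> X))) -> (U -> X)) & ((V ^ W) -> U) = F & F = F
((V <-> X) -> (U <-> Y)) <-> (~(~((V & U) <-> ~((X -> U) | (V <-> X))) -> (U -> X)) & ((V ^ W) -> U)) = T <-> F = F

F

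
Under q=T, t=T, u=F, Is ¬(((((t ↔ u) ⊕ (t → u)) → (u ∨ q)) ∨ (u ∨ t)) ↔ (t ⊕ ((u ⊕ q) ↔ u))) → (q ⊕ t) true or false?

t ↔ u = T ↔ F = F
t → u = T → F = F
(t ↔ u) ⊕ (t → u) = F ⊕ F = F
u ∨ q = F ∨ T = T
((t ↔ u) ⊕ (t → u)) → (u ∨ q) = F → T = T
u ∨ t = F ∨ T = T
(((t ↔ u) ⊕ (t → u)) → (u ∨ q)) ∨ (u ∨ t) = T ∨ T = T
u ⊕ q = F ⊕ T = T
(u ⊕ q) ↔ u = T ↔ F = F
t ⊕ ((u ⊕ q) ↔ u) = T ⊕ F = T
((((t ↔ u) ⊕ (t → u)) → (u ∨ q)) ∨ (u ∨ t)) ↔ (t ⊕ ((u ⊕ q) ↔ u)) = T ↔ T = T
¬(((((t ↔ u) ⊕ (t → u)) → (u ∨ q)) ∨ (u ∨ t)) ↔ (t ⊕ ((u ⊕ q) ↔ u))) = ¬T = F
q ⊕ t = T ⊕ T = F
¬(((((t ↔ u) ⊕ (t → u)) → (u ∨ q)) ∨ (u ∨ t)) ↔ (t ⊕ ((u ⊕ q) ↔ u))) → (q ⊕ t) = F → F = T

T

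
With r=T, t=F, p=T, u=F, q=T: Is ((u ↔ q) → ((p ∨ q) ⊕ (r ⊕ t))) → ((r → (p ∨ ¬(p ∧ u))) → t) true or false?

Substituting r=T, t=F, p=T, u=F, q=T:
u ↔ q = F ↔ T = F
p ∨ q = T ∨ T = T
r ⊕ t = T ⊕ F = T
(p ∨ q) ⊕ (r ⊕ t) = T ⊕ T = F
(u ↔ q) → ((p ∨ q) ⊕ (r ⊕ t)) = F → F = T
p ∧ u = T ∧ F = F
¬(p ∧ u) = ¬F = T
p ∨ ¬(p ∧ u) = T ∨ T = T
r → (p ∨ ¬(p ∧ u)) = T → T = T
(r → (p ∨ ¬(p ∧ u))) → t = T → F = F
((u ↔ q) → ((p ∨ q) ⊕ (r ⊕ t))) → ((r → (p ∨ ¬(p ∧ u))) → t) = T → F = F

F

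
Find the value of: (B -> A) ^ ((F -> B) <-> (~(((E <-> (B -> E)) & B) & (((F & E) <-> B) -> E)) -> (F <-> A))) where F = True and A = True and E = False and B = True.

Substituting F=True, A=True, E=False, B=True:
B -> A = True -> True = True
F -> B = True -> True = True
B -> E = True -> False = False
E <-> (B -> E) = False <-> False = True
(E <-> (B -> E)) & B = True & True = True
F & E = True & False = False
(F & E) <-> B = False <-> True = False
((F & E) <-> B) -> E = False -> False = True
((E <-> (B -> E)) & B) & (((F & E) <-> B) -> E) = True & True = True
~(((E <-> (B -> E)) & B) & (((F & E) <-> B) -> E)) = ~True = False
F <-> A = True <-> True = True
~(((E <-> (B -> E)) & B) & (((F & E) <-> B) -> E)) -> (F <-> A) = False -> True = True
(F -> B) <-> (~(((E <-> (B -> E)) & B) & (((F & E) <-> B) -> E)) -> (F <-> A)) = True <-> True = True
(B -> A) ^ ((F -> B) <-> (~(((E <-> (B -> E)) & B) & (((F & E) <-> B) -> E)) -> (F <-> A))) = True ^ True = False

False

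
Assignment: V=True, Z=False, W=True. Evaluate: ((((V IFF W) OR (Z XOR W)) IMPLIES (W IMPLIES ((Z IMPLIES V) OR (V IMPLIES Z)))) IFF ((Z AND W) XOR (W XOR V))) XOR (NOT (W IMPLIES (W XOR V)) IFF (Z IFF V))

V IFF W = True IFF True = True
Z XOR W = False XOR True = True
(V IFF W) OR (Z XOR W) = True OR True = True
Z IMPLIES V = False IMPLIES True = True
V IMPLIES Z = True IMPLIES False = False
(Z IMPLIES V) OR (V IMPLIES Z) = True OR False = True
W IMPLIES ((Z IMPLIES V) OR (V IMPLIES Z)) = True IMPLIES True = True
((V IFF W) OR (Z XOR W)) IMPLIES (W IMPLIES ((Z IMPLIES V) OR (V IMPLIES Z))) = True IMPLIES True = True
Z AND W = False AND True = False
W XOR V = True XOR True = False
(Z AND W) XOR (W XOR V) = False XOR False = False
(((V IFF W) OR (Z XOR W)) IMPLIES (W IMPLIES ((Z IMPLIES V) OR (V IMPLIES Z)))) IFF ((Z AND W) XOR (W XOR V)) = True IFF False = False
W XOR V = True XOR True = False
W IMPLIES (W XOR V) = True IMPLIES False = False
NOT (W IMPLIES (W XOR V)) = NOT False = True
Z IFF V = False IFF True = False
NOT (W IMPLIES (W XOR V)) IFF (Z IFF V) = True IFF False = False
((((V IFF W) OR (Z XOR W)) IMPLIES (W IMPLIES ((Z IMPLIES V) OR (V IMPLIES Z)))) IFF ((Z AND W) XOR (W XOR V))) XOR (NOT (W IMPLIES (W XOR V)) IFF (Z IFF V)) = False XOR False = False

False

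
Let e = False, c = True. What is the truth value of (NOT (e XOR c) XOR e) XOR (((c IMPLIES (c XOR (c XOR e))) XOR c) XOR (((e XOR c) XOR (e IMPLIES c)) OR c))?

False

Substituting e=False, c=True:
e XOR c = False XOR True = True
NOT (e XOR c) = NOT True = False
NOT (e XOR c) XOR e = False XOR False = False
c XOR e = True XOR False = True
c XOR (c XOR e) = True XOR True = False
c IMPLIES (c XOR (c XOR e)) = True IMPLIES False = False
(c IMPLIES (c XOR (c XOR e))) XOR c = False XOR True = True
e XOR c = False XOR True = True
e IMPLIES c = False IMPLIES True = True
(e XOR c) XOR (e IMPLIES c) = True XOR True = False
((e XOR c) XOR (e IMPLIES c)) OR c = False OR True = True
((c IMPLIES (c XOR (c XOR e))) XOR c) XOR (((e XOR c) XOR (e IMPLIES c)) OR c) = True XOR True = False
(NOT (e XOR c) XOR e) XOR (((c IMPLIES (c XOR (c XOR e))) XOR c) XOR (((e XOR c) XOR (e IMPLIES c)) OR c)) = False XOR False = False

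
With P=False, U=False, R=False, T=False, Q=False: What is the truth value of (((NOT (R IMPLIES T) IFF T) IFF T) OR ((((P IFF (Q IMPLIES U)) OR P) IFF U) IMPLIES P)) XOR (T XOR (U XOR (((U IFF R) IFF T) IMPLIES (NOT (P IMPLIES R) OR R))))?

R IMPLIES T = False IMPLIES False = True
NOT (R IMPLIES T) = NOT True = False
NOT (R IMPLIES T) IFF T = False IFF False = True
(NOT (R IMPLIES T) IFF T) IFF T = True IFF False = False
Q IMPLIES U = False IMPLIES False = True
P IFF (Q IMPLIES U) = False IFF True = False
(P IFF (Q IMPLIES U)) OR P = False OR False = False
((P IFF (Q IMPLIES U)) OR P) IFF U = False IFF False = True
(((P IFF (Q IMPLIES U)) OR P) IFF U) IMPLIES P = True IMPLIES False = False
((NOT (R IMPLIES T) IFF T) IFF T) OR ((((P IFF (Q IMPLIES U)) OR P) IFF U) IMPLIES P) = False OR False = False
U IFF R = False IFF False = True
(U IFF R) IFF T = True IFF False = False
P IMPLIES R = False IMPLIES False = True
NOT (P IMPLIES R) = NOT True = False
NOT (P IMPLIES R) OR R = False OR False = False
((U IFF R) IFF T) IMPLIES (NOT (P IMPLIES R) OR R) = False IMPLIES False = True
U XOR (((U IFF R) IFF T) IMPLIES (NOT (P IMPLIES R) OR R)) = False XOR True = True
T XOR (U XOR (((U IFF R) IFF T) IMPLIES (NOT (P IMPLIES R) OR R))) = False XOR True = True
(((NOT (R IMPLIES T) IFF T) IFF T) OR ((((P IFF (Q IMPLIES U)) OR P) IFF U) IMPLIES P)) XOR (T XOR (U XOR (((U IFF R) IFF T) IMPLIES (NOT (P IMPLIES R) OR R)))) = False XOR True = True

True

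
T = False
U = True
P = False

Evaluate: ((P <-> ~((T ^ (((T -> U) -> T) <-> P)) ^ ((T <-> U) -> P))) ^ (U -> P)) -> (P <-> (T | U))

T -> U = False -> True = True
(T -> U) -> T = True -> False = False
((T -> U) -> T) <-> P = False <-> False = True
T ^ (((T -> U) -> T) <-> P) = False ^ True = True
T <-> U = False <-> True = False
(T <-> U) -> P = False -> False = True
(T ^ (((T -> U) -> T) <-> P)) ^ ((T <-> U) -> P) = True ^ True = False
~((T ^ (((T -> U) -> T) <-> P)) ^ ((T <-> U) -> P)) = ~False = True
P <-> ~((T ^ (((T -> U) -> T) <-> P)) ^ ((T <-> U) -> P)) = False <-> True = False
U -> P = True -> False = False
(P <-> ~((T ^ (((T -> U) -> T) <-> P)) ^ ((T <-> U) -> P))) ^ (U -> P) = False ^ False = False
T | U = False | True = True
P <-> (T | U) = False <-> True = False
((P <-> ~((T ^ (((T -> U) -> T) <-> P)) ^ ((T <-> U) -> P))) ^ (U -> P)) -> (P <-> (T | U)) = False -> False = True

True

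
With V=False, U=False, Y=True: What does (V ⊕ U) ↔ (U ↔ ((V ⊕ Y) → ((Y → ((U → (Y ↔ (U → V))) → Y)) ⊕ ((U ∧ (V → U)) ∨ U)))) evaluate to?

True

Substituting V=False, U=False, Y=True:
V ⊕ U = False ⊕ False = False
V ⊕ Y = False ⊕ True = True
U → V = False → False = True
Y ↔ (U → V) = True ↔ True = True
U → (Y ↔ (U → V)) = False → True = True
(U → (Y ↔ (U → V))) → Y = True → True = True
Y → ((U → (Y ↔ (U → V))) → Y) = True → True = True
V → U = False → False = True
U ∧ (V → U) = False ∧ True = False
(U ∧ (V → U)) ∨ U = False ∨ False = False
(Y → ((U → (Y ↔ (U → V))) → Y)) ⊕ ((U ∧ (V → U)) ∨ U) = True ⊕ False = True
(V ⊕ Y) → ((Y → ((U → (Y ↔ (U → V))) → Y)) ⊕ ((U ∧ (V → U)) ∨ U)) = True → True = True
U ↔ ((V ⊕ Y) → ((Y → ((U → (Y ↔ (U → V))) → Y)) ⊕ ((U ∧ (V → U)) ∨ U))) = False ↔ True = False
(V ⊕ U) ↔ (U ↔ ((V ⊕ Y) → ((Y → ((U → (Y ↔ (U → V))) → Y)) ⊕ ((U ∧ (V → U)) ∨ U)))) = False ↔ False = True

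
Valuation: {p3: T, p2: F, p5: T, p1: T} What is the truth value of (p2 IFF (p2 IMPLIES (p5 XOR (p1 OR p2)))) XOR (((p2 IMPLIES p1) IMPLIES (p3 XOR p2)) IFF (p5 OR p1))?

T

p1 OR p2 = T OR F = T
p5 XOR (p1 OR p2) = T XOR T = F
p2 IMPLIES (p5 XOR (p1 OR p2)) = F IMPLIES F = T
p2 IFF (p2 IMPLIES (p5 XOR (p1 OR p2))) = F IFF T = F
p2 IMPLIES p1 = F IMPLIES T = T
p3 XOR p2 = T XOR F = T
(p2 IMPLIES p1) IMPLIES (p3 XOR p2) = T IMPLIES T = T
p5 OR p1 = T OR T = T
((p2 IMPLIES p1) IMPLIES (p3 XOR p2)) IFF (p5 OR p1) = T IFF T = T
(p2 IFF (p2 IMPLIES (p5 XOR (p1 OR p2)))) XOR (((p2 IMPLIES p1) IMPLIES (p3 XOR p2)) IFF (p5 OR p1)) = F XOR T = T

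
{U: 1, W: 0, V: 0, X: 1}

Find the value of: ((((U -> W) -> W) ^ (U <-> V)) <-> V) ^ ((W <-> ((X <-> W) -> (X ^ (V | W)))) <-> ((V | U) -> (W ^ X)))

0

U -> W = 1 -> 0 = 0
(U -> W) -> W = 0 -> 0 = 1
U <-> V = 1 <-> 0 = 0
((U -> W) -> W) ^ (U <-> V) = 1 ^ 0 = 1
(((U -> W) -> W) ^ (U <-> V)) <-> V = 1 <-> 0 = 0
X <-> W = 1 <-> 0 = 0
V | W = 0 | 0 = 0
X ^ (V | W) = 1 ^ 0 = 1
(X <-> W) -> (X ^ (V | W)) = 0 -> 1 = 1
W <-> ((X <-> W) -> (X ^ (V | W))) = 0 <-> 1 = 0
V | U = 0 | 1 = 1
W ^ X = 0 ^ 1 = 1
(V | U) -> (W ^ X) = 1 -> 1 = 1
(W <-> ((X <-> W) -> (X ^ (V | W)))) <-> ((V | U) -> (W ^ X)) = 0 <-> 1 = 0
((((U -> W) -> W) ^ (U <-> V)) <-> V) ^ ((W <-> ((X <-> W) -> (X ^ (V | W)))) <-> ((V | U) -> (W ^ X))) = 0 ^ 0 = 0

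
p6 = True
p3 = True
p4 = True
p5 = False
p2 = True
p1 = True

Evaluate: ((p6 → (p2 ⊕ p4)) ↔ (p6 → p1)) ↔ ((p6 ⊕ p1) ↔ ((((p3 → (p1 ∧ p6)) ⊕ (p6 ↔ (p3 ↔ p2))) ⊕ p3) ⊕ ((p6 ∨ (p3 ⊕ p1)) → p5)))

True

Substituting p6=True, p3=True, p4=True, p5=False, p2=True, p1=True:
p2 ⊕ p4 = True ⊕ True = False
p6 → (p2 ⊕ p4) = True → False = False
p6 → p1 = True → True = True
(p6 → (p2 ⊕ p4)) ↔ (p6 → p1) = False ↔ True = False
p6 ⊕ p1 = True ⊕ True = False
p1 ∧ p6 = True ∧ True = True
p3 → (p1 ∧ p6) = True → True = True
p3 ↔ p2 = True ↔ True = True
p6 ↔ (p3 ↔ p2) = True ↔ True = True
(p3 → (p1 ∧ p6)) ⊕ (p6 ↔ (p3 ↔ p2)) = True ⊕ True = False
((p3 → (p1 ∧ p6)) ⊕ (p6 ↔ (p3 ↔ p2))) ⊕ p3 = False ⊕ True = True
p3 ⊕ p1 = True ⊕ True = False
p6 ∨ (p3 ⊕ p1) = True ∨ False = True
(p6 ∨ (p3 ⊕ p1)) → p5 = True → False = False
(((p3 → (p1 ∧ p6)) ⊕ (p6 ↔ (p3 ↔ p2))) ⊕ p3) ⊕ ((p6 ∨ (p3 ⊕ p1)) → p5) = True ⊕ False = True
(p6 ⊕ p1) ↔ ((((p3 → (p1 ∧ p6)) ⊕ (p6 ↔ (p3 ↔ p2))) ⊕ p3) ⊕ ((p6 ∨ (p3 ⊕ p1)) → p5)) = False ↔ True = False
((p6 → (p2 ⊕ p4)) ↔ (p6 → p1)) ↔ ((p6 ⊕ p1) ↔ ((((p3 → (p1 ∧ p6)) ⊕ (p6 ↔ (p3 ↔ p2))) ⊕ p3) ⊕ ((p6 ∨ (p3 ⊕ p1)) → p5))) = False ↔ False = True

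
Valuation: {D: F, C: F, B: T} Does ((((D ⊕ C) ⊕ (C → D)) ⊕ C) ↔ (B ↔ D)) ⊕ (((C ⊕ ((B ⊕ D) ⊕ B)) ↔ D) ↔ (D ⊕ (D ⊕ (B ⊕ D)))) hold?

T

D ⊕ C = F ⊕ F = F
C → D = F → F = T
(D ⊕ C) ⊕ (C → D) = F ⊕ T = T
((D ⊕ C) ⊕ (C → D)) ⊕ C = T ⊕ F = T
B ↔ D = T ↔ F = F
(((D ⊕ C) ⊕ (C → D)) ⊕ C) ↔ (B ↔ D) = T ↔ F = F
B ⊕ D = T ⊕ F = T
(B ⊕ D) ⊕ B = T ⊕ T = F
C ⊕ ((B ⊕ D) ⊕ B) = F ⊕ F = F
(C ⊕ ((B ⊕ D) ⊕ B)) ↔ D = F ↔ F = T
B ⊕ D = T ⊕ F = T
D ⊕ (B ⊕ D) = F ⊕ T = T
D ⊕ (D ⊕ (B ⊕ D)) = F ⊕ T = T
((C ⊕ ((B ⊕ D) ⊕ B)) ↔ D) ↔ (D ⊕ (D ⊕ (B ⊕ D))) = T ↔ T = T
((((D ⊕ C) ⊕ (C → D)) ⊕ C) ↔ (B ↔ D)) ⊕ (((C ⊕ ((B ⊕ D) ⊕ B)) ↔ D) ↔ (D ⊕ (D ⊕ (B ⊕ D)))) = F ⊕ T = T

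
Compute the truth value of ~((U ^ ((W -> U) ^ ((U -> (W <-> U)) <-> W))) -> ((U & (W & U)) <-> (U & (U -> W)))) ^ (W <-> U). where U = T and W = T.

Substituting U=T, W=T:
W -> U = T -> T = T
W <-> U = T <-> T = T
U -> (W <-> U) = T -> T = T
(U -> (W <-> U)) <-> W = T <-> T = T
(W -> U) ^ ((U -> (W <-> U)) <-> W) = T ^ T = F
U ^ ((W -> U) ^ ((U -> (W <-> U)) <-> W)) = T ^ F = T
W & U = T & T = T
U & (W & U) = T & T = T
U -> W = T -> T = T
U & (U -> W) = T & T = T
(U & (W & U)) <-> (U & (U -> W)) = T <-> T = T
(U ^ ((W -> U) ^ ((U -> (W <-> U)) <-> W))) -> ((U & (W & U)) <-> (U & (U -> W))) = T -> T = T
~((U ^ ((W -> U) ^ ((U -> (W <-> U)) <-> W))) -> ((U & (W & U)) <-> (U & (U -> W)))) = ~T = F
W <-> U = T <-> T = T
~((U ^ ((W -> U) ^ ((U -> (W <-> U)) <-> W))) -> ((U & (W & U)) <-> (U & (U -> W)))) ^ (W <-> U) = F ^ T = T

T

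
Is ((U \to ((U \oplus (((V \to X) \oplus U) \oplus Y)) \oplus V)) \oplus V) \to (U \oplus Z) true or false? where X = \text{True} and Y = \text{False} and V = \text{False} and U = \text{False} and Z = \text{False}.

\text{False}

Substituting X=\text{True}, Y=\text{False}, V=\text{False}, U=\text{False}, Z=\text{False}:
V \to X = \text{False} \to \text{True} = \text{True}
(V \to X) \oplus U = \text{True} \oplus \text{False} = \text{True}
((V \to X) \oplus U) \oplus Y = \text{True} \oplus \text{False} = \text{True}
U \oplus (((V \to X) \oplus U) \oplus Y) = \text{False} \oplus \text{True} = \text{True}
(U \oplus (((V \to X) \oplus U) \oplus Y)) \oplus V = \text{True} \oplus \text{False} = \text{True}
U \to ((U \oplus (((V \to X) \oplus U) \oplus Y)) \oplus V) = \text{False} \to \text{True} = \text{True}
(U \to ((U \oplus (((V \to X) \oplus U) \oplus Y)) \oplus V)) \oplus V = \text{True} \oplus \text{False} = \text{True}
U \oplus Z = \text{False} \oplus \text{False} = \text{False}
((U \to ((U \oplus (((V \to X) \oplus U) \oplus Y)) \oplus V)) \oplus V) \to (U \oplus Z) = \text{True} \to \text{False} = \text{False}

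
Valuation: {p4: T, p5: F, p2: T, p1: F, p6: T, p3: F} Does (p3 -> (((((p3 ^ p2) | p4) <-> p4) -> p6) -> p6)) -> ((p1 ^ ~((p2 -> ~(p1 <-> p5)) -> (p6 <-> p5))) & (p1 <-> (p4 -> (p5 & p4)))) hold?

F

p3 ^ p2 = F ^ T = T
(p3 ^ p2) | p4 = T | T = T
((p3 ^ p2) | p4) <-> p4 = T <-> T = T
(((p3 ^ p2) | p4) <-> p4) -> p6 = T -> T = T
((((p3 ^ p2) | p4) <-> p4) -> p6) -> p6 = T -> T = T
p3 -> (((((p3 ^ p2) | p4) <-> p4) -> p6) -> p6) = F -> T = T
p1 <-> p5 = F <-> F = T
~(p1 <-> p5) = ~T = F
p2 -> ~(p1 <-> p5) = T -> F = F
p6 <-> p5 = T <-> F = F
(p2 -> ~(p1 <-> p5)) -> (p6 <-> p5) = F -> F = T
~((p2 -> ~(p1 <-> p5)) -> (p6 <-> p5)) = ~T = F
p1 ^ ~((p2 -> ~(p1 <-> p5)) -> (p6 <-> p5)) = F ^ F = F
p5 & p4 = F & T = F
p4 -> (p5 & p4) = T -> F = F
p1 <-> (p4 -> (p5 & p4)) = F <-> F = T
(p1 ^ ~((p2 -> ~(p1 <-> p5)) -> (p6 <-> p5))) & (p1 <-> (p4 -> (p5 & p4))) = F & T = F
(p3 -> (((((p3 ^ p2) | p4) <-> p4) -> p6) -> p6)) -> ((p1 ^ ~((p2 -> ~(p1 <-> p5)) -> (p6 <-> p5))) & (p1 <-> (p4 -> (p5 & p4)))) = T -> F = F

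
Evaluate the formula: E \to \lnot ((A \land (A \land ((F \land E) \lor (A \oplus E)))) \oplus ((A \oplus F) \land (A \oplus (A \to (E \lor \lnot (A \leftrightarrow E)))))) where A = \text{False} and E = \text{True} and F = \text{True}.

\text{False}

F \land E = \text{True} \land \text{True} = \text{True}
A \oplus E = \text{False} \oplus \text{True} = \text{True}
(F \land E) \lor (A \oplus E) = \text{True} \lor \text{True} = \text{True}
A \land ((F \land E) \lor (A \oplus E)) = \text{False} \land \text{True} = \text{False}
A \land (A \land ((F \land E) \lor (A \oplus E))) = \text{False} \land \text{False} = \text{False}
A \oplus F = \text{False} \oplus \text{True} = \text{True}
A \leftrightarrow E = \text{False} \leftrightarrow \text{True} = \text{False}
\lnot (A \leftrightarrow E) = \lnot \text{False} = \text{True}
E \lor \lnot (A \leftrightarrow E) = \text{True} \lor \text{True} = \text{True}
A \to (E \lor \lnot (A \leftrightarrow E)) = \text{False} \to \text{True} = \text{True}
A \oplus (A \to (E \lor \lnot (A \leftrightarrow E))) = \text{False} \oplus \text{True} = \text{True}
(A \oplus F) \land (A \oplus (A \to (E \lor \lnot (A \leftrightarrow E)))) = \text{True} \land \text{True} = \text{True}
(A \land (A \land ((F \land E) \lor (A \oplus E)))) \oplus ((A \oplus F) \land (A \oplus (A \to (E \lor \lnot (A \leftrightarrow E))))) = \text{False} \oplus \text{True} = \text{True}
\lnot ((A \land (A \land ((F \land E) \lor (A \oplus E)))) \oplus ((A \oplus F) \land (A \oplus (A \to (E \lor \lnot (A \leftrightarrow E)))))) = \lnot \text{True} = \text{False}
E \to \lnot ((A \land (A \land ((F \land E) \lor (A \oplus E)))) \oplus ((A \oplus F) \land (A \oplus (A \to (E \lor \lnot (A \leftrightarrow E)))))) = \text{True} \to \text{False} = \text{False}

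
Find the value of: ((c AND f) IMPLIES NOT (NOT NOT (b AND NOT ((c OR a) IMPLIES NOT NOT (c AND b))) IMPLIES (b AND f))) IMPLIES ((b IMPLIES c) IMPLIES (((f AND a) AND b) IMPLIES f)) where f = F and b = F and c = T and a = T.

c AND f = T AND F = F
c OR a = T OR T = T
c AND b = T AND F = F
NOT (c AND b) = NOT F = T
NOT NOT (c AND b) = NOT T = F
(c OR a) IMPLIES NOT NOT (c AND b) = T IMPLIES F = F
NOT ((c OR a) IMPLIES NOT NOT (c AND b)) = NOT F = T
b AND NOT ((c OR a) IMPLIES NOT NOT (c AND b)) = F AND T = F
NOT (b AND NOT ((c OR a) IMPLIES NOT NOT (c AND b))) = NOT F = T
NOT NOT (b AND NOT ((c OR a) IMPLIES NOT NOT (c AND b))) = NOT T = F
b AND f = F AND F = F
NOT NOT (b AND NOT ((c OR a) IMPLIES NOT NOT (c AND b))) IMPLIES (b AND f) = F IMPLIES F = T
NOT (NOT NOT (b AND NOT ((c OR a) IMPLIES NOT NOT (c AND b))) IMPLIES (b AND f)) = NOT T = F
(c AND f) IMPLIES NOT (NOT NOT (b AND NOT ((c OR a) IMPLIES NOT NOT (c AND b))) IMPLIES (b AND f)) = F IMPLIES F = T
b IMPLIES c = F IMPLIES T = T
f AND a = F AND T = F
(f AND a) AND b = F AND F = F
((f AND a) AND b) IMPLIES f = F IMPLIES F = T
(b IMPLIES c) IMPLIES (((f AND a) AND b) IMPLIES f) = T IMPLIES T = T
((c AND f) IMPLIES NOT (NOT NOT (b AND NOT ((c OR a) IMPLIES NOT NOT (c AND b))) IMPLIES (b AND f))) IMPLIES ((b IMPLIES c) IMPLIES (((f AND a) AND b) IMPLIES f)) = T IMPLIES T = T

T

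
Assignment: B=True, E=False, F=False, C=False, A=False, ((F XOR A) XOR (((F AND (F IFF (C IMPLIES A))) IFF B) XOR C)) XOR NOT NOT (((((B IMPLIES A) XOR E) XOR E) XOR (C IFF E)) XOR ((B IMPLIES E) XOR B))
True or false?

False

F XOR A = False XOR False = False
C IMPLIES A = False IMPLIES False = True
F IFF (C IMPLIES A) = False IFF True = False
F AND (F IFF (C IMPLIES A)) = False AND False = False
(F AND (F IFF (C IMPLIES A))) IFF B = False IFF True = False
((F AND (F IFF (C IMPLIES A))) IFF B) XOR C = False XOR False = False
(F XOR A) XOR (((F AND (F IFF (C IMPLIES A))) IFF B) XOR C) = False XOR False = False
B IMPLIES A = True IMPLIES False = False
(B IMPLIES A) XOR E = False XOR False = False
((B IMPLIES A) XOR E) XOR E = False XOR False = False
C IFF E = False IFF False = True
(((B IMPLIES A) XOR E) XOR E) XOR (C IFF E) = False XOR True = True
B IMPLIES E = True IMPLIES False = False
(B IMPLIES E) XOR B = False XOR True = True
((((B IMPLIES A) XOR E) XOR E) XOR (C IFF E)) XOR ((B IMPLIES E) XOR B) = True XOR True = False
NOT (((((B IMPLIES A) XOR E) XOR E) XOR (C IFF E)) XOR ((B IMPLIES E) XOR B)) = NOT False = True
NOT NOT (((((B IMPLIES A) XOR E) XOR E) XOR (C IFF E)) XOR ((B IMPLIES E) XOR B)) = NOT True = False
((F XOR A) XOR (((F AND (F IFF (C IMPLIES A))) IFF B) XOR C)) XOR NOT NOT (((((B IMPLIES A) XOR E) XOR E) XOR (C IFF E)) XOR ((B IMPLIES E) XOR B)) = False XOR False = False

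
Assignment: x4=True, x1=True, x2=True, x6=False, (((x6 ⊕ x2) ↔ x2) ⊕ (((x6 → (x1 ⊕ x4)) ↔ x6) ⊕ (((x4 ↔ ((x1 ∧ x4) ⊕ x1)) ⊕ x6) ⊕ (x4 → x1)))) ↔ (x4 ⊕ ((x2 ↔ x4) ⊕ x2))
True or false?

x6 ⊕ x2 = False ⊕ True = True
(x6 ⊕ x2) ↔ x2 = True ↔ True = True
x1 ⊕ x4 = True ⊕ True = False
x6 → (x1 ⊕ x4) = False → False = True
(x6 → (x1 ⊕ x4)) ↔ x6 = True ↔ False = False
x1 ∧ x4 = True ∧ True = True
(x1 ∧ x4) ⊕ x1 = True ⊕ True = False
x4 ↔ ((x1 ∧ x4) ⊕ x1) = True ↔ False = False
(x4 ↔ ((x1 ∧ x4) ⊕ x1)) ⊕ x6 = False ⊕ False = False
x4 → x1 = True → True = True
((x4 ↔ ((x1 ∧ x4) ⊕ x1)) ⊕ x6) ⊕ (x4 → x1) = False ⊕ True = True
((x6 → (x1 ⊕ x4)) ↔ x6) ⊕ (((x4 ↔ ((x1 ∧ x4) ⊕ x1)) ⊕ x6) ⊕ (x4 → x1)) = False ⊕ True = True
((x6 ⊕ x2) ↔ x2) ⊕ (((x6 → (x1 ⊕ x4)) ↔ x6) ⊕ (((x4 ↔ ((x1 ∧ x4) ⊕ x1)) ⊕ x6) ⊕ (x4 → x1))) = True ⊕ True = False
x2 ↔ x4 = True ↔ True = True
(x2 ↔ x4) ⊕ x2 = True ⊕ True = False
x4 ⊕ ((x2 ↔ x4) ⊕ x2) = True ⊕ False = True
(((x6 ⊕ x2) ↔ x2) ⊕ (((x6 → (x1 ⊕ x4)) ↔ x6) ⊕ (((x4 ↔ ((x1 ∧ x4) ⊕ x1)) ⊕ x6) ⊕ (x4 → x1)))) ↔ (x4 ⊕ ((x2 ↔ x4) ⊕ x2)) = False ↔ True = False

False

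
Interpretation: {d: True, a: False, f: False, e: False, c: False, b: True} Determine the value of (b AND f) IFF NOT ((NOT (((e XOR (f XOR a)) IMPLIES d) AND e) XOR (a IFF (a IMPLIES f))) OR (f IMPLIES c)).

True

b AND f = True AND False = False
f XOR a = False XOR False = False
e XOR (f XOR a) = False XOR False = False
(e XOR (f XOR a)) IMPLIES d = False IMPLIES True = True
((e XOR (f XOR a)) IMPLIES d) AND e = True AND False = False
NOT (((e XOR (f XOR a)) IMPLIES d) AND e) = NOT False = True
a IMPLIES f = False IMPLIES False = True
a IFF (a IMPLIES f) = False IFF True = False
NOT (((e XOR (f XOR a)) IMPLIES d) AND e) XOR (a IFF (a IMPLIES f)) = True XOR False = True
f IMPLIES c = False IMPLIES False = True
(NOT (((e XOR (f XOR a)) IMPLIES d) AND e) XOR (a IFF (a IMPLIES f))) OR (f IMPLIES c) = True OR True = True
NOT ((NOT (((e XOR (f XOR a)) IMPLIES d) AND e) XOR (a IFF (a IMPLIES f))) OR (f IMPLIES c)) = NOT True = False
(b AND f) IFF NOT ((NOT (((e XOR (f XOR a)) IMPLIES d) AND e) XOR (a IFF (a IMPLIES f))) OR (f IMPLIES c)) = False IFF False = True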